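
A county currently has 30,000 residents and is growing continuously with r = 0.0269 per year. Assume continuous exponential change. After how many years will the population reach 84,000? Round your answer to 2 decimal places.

t ≈ 38.28 years

84000 = 30000 · e^(0.0269·t)
t = ln(84000/30000) / 0.0269 = ln(2.8) / 0.0269 = 1.02962 / 0.0269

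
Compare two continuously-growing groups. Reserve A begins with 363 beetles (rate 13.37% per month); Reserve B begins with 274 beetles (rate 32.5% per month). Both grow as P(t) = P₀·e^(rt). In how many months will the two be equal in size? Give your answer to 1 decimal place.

t ≈ 1.5 months

363·e^(0.1337t) = 274·e^(0.325t)
363/274 = e^((0.325 − 0.1337)t) → ln(1.32482) = 0.1913·t
t = 0.28127 / 0.1913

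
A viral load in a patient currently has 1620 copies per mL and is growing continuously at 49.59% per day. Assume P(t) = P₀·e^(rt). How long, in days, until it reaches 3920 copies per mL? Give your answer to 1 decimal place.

t ≈ 1.8 days

3920 = 1620 · e^(0.4959·t)
t = ln(3920/1620) / 0.4959 = ln(2.41975) / 0.4959 = 0.88367 / 0.4959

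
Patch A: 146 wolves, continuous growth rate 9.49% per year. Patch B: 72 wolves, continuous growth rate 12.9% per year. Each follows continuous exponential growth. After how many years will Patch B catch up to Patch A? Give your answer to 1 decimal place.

t ≈ 20.7 years

146·e^(0.0949t) = 72·e^(0.129t)
146/72 = e^((0.129 − 0.0949)t) → ln(2.02778) = 0.0341·t
t = 0.70694 / 0.0341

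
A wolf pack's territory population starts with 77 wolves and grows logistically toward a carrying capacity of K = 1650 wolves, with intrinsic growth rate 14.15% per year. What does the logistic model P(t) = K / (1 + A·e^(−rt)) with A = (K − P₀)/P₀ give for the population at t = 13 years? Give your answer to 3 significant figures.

A = (1650 − 77)/77 = 20.42857
P(13) = 1650 / (1 + 20.42857·e^(−0.1415·13)) = 1650 / (1 + 20.42857·0.158897)
= 1650 / 4.24604 ≈ 388.6

≈ 389 wolves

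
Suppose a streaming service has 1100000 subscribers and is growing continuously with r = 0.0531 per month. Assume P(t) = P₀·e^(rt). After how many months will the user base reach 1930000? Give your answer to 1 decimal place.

1930000 = 1100000 · e^(0.0531·t)
t = ln(1930000/1100000) / 0.0531 = ln(1.75455) / 0.0531 = 0.56221 / 0.0531

t ≈ 10.6 months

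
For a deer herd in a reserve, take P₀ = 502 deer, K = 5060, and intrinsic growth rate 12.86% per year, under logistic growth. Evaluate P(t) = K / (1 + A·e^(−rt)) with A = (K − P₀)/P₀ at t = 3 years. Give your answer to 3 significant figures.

A = (5060 − 502)/502 = 9.07968
P(3) = 5060 / (1 + 9.07968·e^(−0.1286·3)) = 5060 / (1 + 9.07968·0.679906)
= 5060 / 7.17333 ≈ 705.39

≈ 705 deer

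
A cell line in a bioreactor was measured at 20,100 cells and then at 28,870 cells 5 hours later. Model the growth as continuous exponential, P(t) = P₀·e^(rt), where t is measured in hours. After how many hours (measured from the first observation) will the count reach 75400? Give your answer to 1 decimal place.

r = ln(28870/20100) / 5 ≈ 0.072417 per hour
t = ln(75400/20100) / r = 1.32209 / 0.072417 ≈ 18.257

t ≈ 18.3 hours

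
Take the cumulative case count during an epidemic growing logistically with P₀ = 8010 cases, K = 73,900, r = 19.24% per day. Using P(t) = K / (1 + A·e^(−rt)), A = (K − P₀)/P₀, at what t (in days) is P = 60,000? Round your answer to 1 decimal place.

t ≈ 18.6 days

A = (73900 − 8010)/8010 = 8.22597
60000 = 73900/(1 + 8.22597·e^(−0.1924t)) → 1 + 8.22597·e^(−0.1924t) = 1.23167
e^(−0.1924t) = 0.028163 → t = ln(35.50777)/0.1924 = 3.56975/0.1924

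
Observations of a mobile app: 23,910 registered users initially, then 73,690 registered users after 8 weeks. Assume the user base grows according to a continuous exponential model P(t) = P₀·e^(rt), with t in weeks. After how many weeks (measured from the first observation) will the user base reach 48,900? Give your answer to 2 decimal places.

r = ln(73690/23910) / 8 ≈ 0.140696 per week
t = ln(48900/23910) / r = 0.71548 / 0.140696 ≈ 5.085

t ≈ 5.09 weeks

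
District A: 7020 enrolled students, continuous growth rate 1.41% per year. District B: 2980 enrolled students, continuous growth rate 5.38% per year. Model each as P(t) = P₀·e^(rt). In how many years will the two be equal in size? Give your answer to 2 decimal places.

7020·e^(0.0141t) = 2980·e^(0.0538t)
7020/2980 = e^((0.0538 − 0.0141)t) → ln(2.3557) = 0.0397·t
t = 0.85684 / 0.0397

t ≈ 21.58 years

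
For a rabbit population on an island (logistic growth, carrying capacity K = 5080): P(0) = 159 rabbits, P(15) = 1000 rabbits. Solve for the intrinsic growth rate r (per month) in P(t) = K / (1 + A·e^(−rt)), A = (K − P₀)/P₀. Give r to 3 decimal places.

A = (5080 − 159)/159 = 30.94969
1000 = 5080/(1 + 30.94969·e^(−r·15)) → e^(−15r) = (5.08 − 1)/30.94969 = 0.131827
r = −ln(0.131827)/15 = 2.02627/15

r ≈ 0.135 per month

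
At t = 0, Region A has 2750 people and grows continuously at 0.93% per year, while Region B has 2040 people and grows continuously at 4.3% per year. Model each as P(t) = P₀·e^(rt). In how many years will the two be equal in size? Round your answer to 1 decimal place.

2750·e^(0.0093t) = 2040·e^(0.043t)
2750/2040 = e^((0.043 − 0.0093)t) → ln(1.34804) = 0.0337·t
t = 0.29865 / 0.0337

t ≈ 8.9 years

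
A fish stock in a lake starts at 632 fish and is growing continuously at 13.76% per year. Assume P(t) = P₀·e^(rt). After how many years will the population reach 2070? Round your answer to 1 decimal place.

t ≈ 8.6 years

2070 = 632 · e^(0.1376·t)
t = ln(2070/632) / 0.1376 = ln(3.27532) / 0.1376 = 1.18641 / 0.1376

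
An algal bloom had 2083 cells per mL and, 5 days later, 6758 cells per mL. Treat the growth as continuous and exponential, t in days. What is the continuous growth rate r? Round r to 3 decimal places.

r ≈ 0.235 per day

6758 = 2083 · e^(r·5)
e^(5r) = 6758/2083 = 3.24436
r = ln(3.24436) / 5 = 1.17692 / 5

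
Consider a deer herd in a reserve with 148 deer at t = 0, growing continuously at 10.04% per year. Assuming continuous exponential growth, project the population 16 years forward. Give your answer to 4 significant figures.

P(16) = 148 · e^(0.1004·16) = 148 · e^(1.6064)
= 148 · 4.98483 ≈ 737.76

≈ 737.8 deer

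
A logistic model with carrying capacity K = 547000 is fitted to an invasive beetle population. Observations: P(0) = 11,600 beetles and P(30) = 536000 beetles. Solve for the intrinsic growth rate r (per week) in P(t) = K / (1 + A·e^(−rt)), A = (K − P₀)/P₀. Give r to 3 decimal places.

r ≈ 0.257 per week

A = (547000 − 11600)/11600 = 46.15517
536000 = 547000/(1 + 46.15517·e^(−r·30)) → e^(−30r) = (1.02052 − 1)/46.15517 = 0.000445
r = −ln(0.000445)/30 = 7.71825/30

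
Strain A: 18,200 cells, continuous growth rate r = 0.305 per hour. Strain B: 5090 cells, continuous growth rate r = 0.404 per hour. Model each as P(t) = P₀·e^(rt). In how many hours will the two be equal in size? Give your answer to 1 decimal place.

18200·e^(0.305t) = 5090·e^(0.404t)
18200/5090 = e^((0.404 − 0.305)t) → ln(3.57564) = 0.099·t
t = 1.27414 / 0.099

t ≈ 12.9 hours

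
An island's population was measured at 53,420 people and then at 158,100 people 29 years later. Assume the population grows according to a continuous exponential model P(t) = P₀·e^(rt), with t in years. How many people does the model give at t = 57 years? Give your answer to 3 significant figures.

≈ 451,000 people

r = ln(158100/53420) / 29 ≈ 0.037415 per year
P(57) = 53420 · e^(0.037415·57) = 53420 · 8.43736 ≈ 450723.93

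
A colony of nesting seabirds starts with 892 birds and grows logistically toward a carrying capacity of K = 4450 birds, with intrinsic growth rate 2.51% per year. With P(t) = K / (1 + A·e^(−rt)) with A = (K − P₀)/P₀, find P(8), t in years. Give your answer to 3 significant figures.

≈ 1,040 birds

A = (4450 − 892)/892 = 3.98879
P(8) = 4450 / (1 + 3.98879·e^(−0.0251·8)) = 4450 / (1 + 3.98879·0.818076)
= 4450 / 4.26313 ≈ 1043.83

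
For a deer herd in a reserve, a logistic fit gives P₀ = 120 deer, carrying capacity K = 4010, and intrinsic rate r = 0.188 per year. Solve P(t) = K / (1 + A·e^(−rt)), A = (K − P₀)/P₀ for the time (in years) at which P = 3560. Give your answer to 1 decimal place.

t ≈ 29.5 years

A = (4010 − 120)/120 = 32.41667
3560 = 4010/(1 + 32.41667·e^(−0.188t)) → 1 + 32.41667·e^(−0.188t) = 1.1264
e^(−0.188t) = 0.003899 → t = ln(256.45185)/0.188 = 5.54694/0.188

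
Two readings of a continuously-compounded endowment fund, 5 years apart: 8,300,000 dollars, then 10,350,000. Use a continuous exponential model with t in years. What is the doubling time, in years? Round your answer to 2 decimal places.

r = ln(10350000/8300000) / 5 = ln(1.24699) / 5 ≈ 0.044146 per year
doubling time = ln 2 / |r| = 0.69315 / 0.044146

doubling time ≈ 15.70 years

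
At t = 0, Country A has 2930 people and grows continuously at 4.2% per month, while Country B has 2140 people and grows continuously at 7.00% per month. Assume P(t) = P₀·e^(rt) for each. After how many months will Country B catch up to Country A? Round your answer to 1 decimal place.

t ≈ 11.2 months

2930·e^(0.042t) = 2140·e^(0.07t)
2930/2140 = e^((0.07 − 0.042)t) → ln(1.36916) = 0.028·t
t = 0.3142 / 0.028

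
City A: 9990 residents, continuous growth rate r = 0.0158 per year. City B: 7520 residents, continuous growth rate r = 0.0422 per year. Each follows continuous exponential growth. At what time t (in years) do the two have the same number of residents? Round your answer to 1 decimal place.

t ≈ 10.8 years

9990·e^(0.0158t) = 7520·e^(0.0422t)
9990/7520 = e^((0.0422 − 0.0158)t) → ln(1.32846) = 0.0264·t
t = 0.28402 / 0.0264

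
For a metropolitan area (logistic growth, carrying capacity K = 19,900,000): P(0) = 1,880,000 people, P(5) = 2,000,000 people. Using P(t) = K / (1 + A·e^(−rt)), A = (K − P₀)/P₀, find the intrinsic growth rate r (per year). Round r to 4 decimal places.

r ≈ 0.0137 per year

A = (19900000 − 1880000)/1880000 = 9.58511
2000000 = 19900000/(1 + 9.58511·e^(−r·5)) → e^(−5r) = (9.95 − 1)/9.58511 = 0.93374
r = −ln(0.93374)/5 = 0.06856/5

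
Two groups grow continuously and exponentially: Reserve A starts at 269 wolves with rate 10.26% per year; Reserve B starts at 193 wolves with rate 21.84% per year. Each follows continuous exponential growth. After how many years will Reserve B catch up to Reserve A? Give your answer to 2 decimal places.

t ≈ 2.87 years

269·e^(0.1026t) = 193·e^(0.2184t)
269/193 = e^((0.2184 − 0.1026)t) → ln(1.39378) = 0.1158·t
t = 0.33202 / 0.1158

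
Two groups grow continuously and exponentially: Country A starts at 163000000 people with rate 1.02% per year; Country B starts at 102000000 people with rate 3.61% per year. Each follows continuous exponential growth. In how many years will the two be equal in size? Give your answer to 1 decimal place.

t ≈ 18.1 years

163000000·e^(0.0102t) = 102000000·e^(0.0361t)
163000000/102000000 = e^((0.0361 − 0.0102)t) → ln(1.59804) = 0.0259·t
t = 0.46878 / 0.0259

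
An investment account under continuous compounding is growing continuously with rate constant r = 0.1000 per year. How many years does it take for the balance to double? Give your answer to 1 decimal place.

doubling time ≈ 6.9 years

doubling time = ln(2) / |r| = 0.69315 / 0.1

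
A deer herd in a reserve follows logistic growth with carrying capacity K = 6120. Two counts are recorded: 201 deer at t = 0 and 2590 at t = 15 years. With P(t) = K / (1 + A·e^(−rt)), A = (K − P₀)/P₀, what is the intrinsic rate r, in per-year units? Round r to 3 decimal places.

r ≈ 0.205 per year

A = (6120 − 201)/201 = 29.44776
2590 = 6120/(1 + 29.44776·e^(−r·15)) → e^(−15r) = (2.36293 − 1)/29.44776 = 0.046283
r = −ln(0.046283)/15 = 3.07298/15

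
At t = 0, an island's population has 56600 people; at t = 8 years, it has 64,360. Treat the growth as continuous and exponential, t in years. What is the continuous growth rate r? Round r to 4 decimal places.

r ≈ 0.0161 per year

64360 = 56600 · e^(r·8)
e^(8r) = 64360/56600 = 1.1371
r = ln(1.1371) / 8 = 0.12848 / 8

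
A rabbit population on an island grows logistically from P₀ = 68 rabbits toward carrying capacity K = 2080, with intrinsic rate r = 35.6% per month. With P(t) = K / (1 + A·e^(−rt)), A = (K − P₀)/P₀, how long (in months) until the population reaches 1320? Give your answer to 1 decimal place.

A = (2080 − 68)/68 = 29.58824
1320 = 2080/(1 + 29.58824·e^(−0.356t)) → 1 + 29.58824·e^(−0.356t) = 1.57576
e^(−0.356t) = 0.019459 → t = ln(51.39009)/0.356 = 3.93945/0.356

t ≈ 11.1 months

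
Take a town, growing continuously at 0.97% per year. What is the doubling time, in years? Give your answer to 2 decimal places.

doubling time = ln(2) / |r| = 0.69315 / 0.0097

doubling time ≈ 71.46 years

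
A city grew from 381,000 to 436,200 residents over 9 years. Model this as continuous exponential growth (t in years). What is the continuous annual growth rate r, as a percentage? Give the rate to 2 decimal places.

436200 = 381000 · e^(r·9)
e^(9r) = 436200/381000 = 1.14488
r = ln(1.14488) / 9 = 0.1353 / 9

r ≈ 1.50% per year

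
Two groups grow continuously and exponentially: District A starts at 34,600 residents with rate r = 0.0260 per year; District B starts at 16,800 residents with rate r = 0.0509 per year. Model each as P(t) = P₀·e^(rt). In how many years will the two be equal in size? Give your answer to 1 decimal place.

t ≈ 29.0 years

34600·e^(0.026t) = 16800·e^(0.0509t)
34600/16800 = e^((0.0509 − 0.026)t) → ln(2.05952) = 0.0249·t
t = 0.72247 / 0.0249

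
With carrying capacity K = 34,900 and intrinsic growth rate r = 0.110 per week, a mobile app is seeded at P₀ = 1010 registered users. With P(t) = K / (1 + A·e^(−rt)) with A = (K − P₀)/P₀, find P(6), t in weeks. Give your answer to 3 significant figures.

≈ 1,900 registered users

A = (34900 − 1010)/1010 = 33.55446
P(6) = 34900 / (1 + 33.55446·e^(−0.11·6)) = 34900 / (1 + 33.55446·0.516851)
= 34900 / 18.34267 ≈ 1902.67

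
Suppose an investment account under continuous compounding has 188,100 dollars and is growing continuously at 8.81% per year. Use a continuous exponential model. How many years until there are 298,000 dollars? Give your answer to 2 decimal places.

298000 = 188100 · e^(0.0881·t)
t = ln(298000/188100) / 0.0881 = ln(1.58426) / 0.0881 = 0.46012 / 0.0881

t ≈ 5.22 years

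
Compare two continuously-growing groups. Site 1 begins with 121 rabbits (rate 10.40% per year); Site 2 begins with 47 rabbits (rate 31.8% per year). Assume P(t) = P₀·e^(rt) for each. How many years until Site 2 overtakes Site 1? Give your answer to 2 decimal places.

121·e^(0.104t) = 47·e^(0.318t)
121/47 = e^((0.318 − 0.104)t) → ln(2.57447) = 0.214·t
t = 0.94564 / 0.214

t ≈ 4.42 years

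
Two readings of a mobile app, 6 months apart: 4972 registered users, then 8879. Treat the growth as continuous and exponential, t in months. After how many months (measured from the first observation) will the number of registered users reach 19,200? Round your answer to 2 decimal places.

r = ln(8879/4972) / 6 ≈ 0.096644 per month
t = ln(19200/4972) / r = 1.35109 / 0.096644 ≈ 13.98

t ≈ 13.98 months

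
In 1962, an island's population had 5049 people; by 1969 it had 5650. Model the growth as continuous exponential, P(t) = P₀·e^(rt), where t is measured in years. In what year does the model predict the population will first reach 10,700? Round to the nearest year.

year 2009

r = ln(5650/5049) / 7 = 0.11247/7 ≈ 0.016066 per year
t = ln(10700/5049) / r = 0.75105/0.016066 ≈ 46.75 years after 1962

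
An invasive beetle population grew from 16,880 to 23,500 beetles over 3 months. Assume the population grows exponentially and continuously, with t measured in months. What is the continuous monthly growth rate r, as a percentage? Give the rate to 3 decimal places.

23500 = 16880 · e^(r·3)
e^(3r) = 23500/16880 = 1.39218
r = ln(1.39218) / 3 = 0.33087 / 3

r ≈ 11.029% per month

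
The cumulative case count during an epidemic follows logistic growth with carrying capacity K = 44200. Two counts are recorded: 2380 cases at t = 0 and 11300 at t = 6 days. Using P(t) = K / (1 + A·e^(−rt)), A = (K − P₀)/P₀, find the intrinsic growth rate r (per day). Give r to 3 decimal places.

A = (44200 − 2380)/2380 = 17.57143
11300 = 44200/(1 + 17.57143·e^(−r·6)) → e^(−6r) = (3.9115 − 1)/17.57143 = 0.165695
r = −ln(0.165695)/6 = 1.7976/6

r ≈ 0.300 per day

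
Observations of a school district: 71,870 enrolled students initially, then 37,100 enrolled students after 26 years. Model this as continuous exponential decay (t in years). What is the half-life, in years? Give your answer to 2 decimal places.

r = ln(37100/71870) / 26 = ln(0.51621) / 26 ≈ -0.025432 per year
half-life = ln 2 / |r| = 0.69315 / 0.025432

half-life ≈ 27.25 years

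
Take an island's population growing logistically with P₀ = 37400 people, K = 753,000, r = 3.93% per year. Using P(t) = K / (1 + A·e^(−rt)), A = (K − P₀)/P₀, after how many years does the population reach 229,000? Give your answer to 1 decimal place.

t ≈ 54.0 years

A = (753000 − 37400)/37400 = 19.13369
229000 = 753000/(1 + 19.13369·e^(−0.0393t)) → 1 + 19.13369·e^(−0.0393t) = 3.28821
e^(−0.0393t) = 0.119591 → t = ln(8.36186)/0.0393 = 2.12368/0.0393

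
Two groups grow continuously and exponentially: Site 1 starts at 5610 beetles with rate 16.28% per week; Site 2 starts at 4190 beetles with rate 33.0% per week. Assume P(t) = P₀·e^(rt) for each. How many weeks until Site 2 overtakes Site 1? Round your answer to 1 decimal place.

t ≈ 1.7 weeks

5610·e^(0.1628t) = 4190·e^(0.33t)
5610/4190 = e^((0.33 − 0.1628)t) → ln(1.3389) = 0.1672·t
t = 0.29185 / 0.1672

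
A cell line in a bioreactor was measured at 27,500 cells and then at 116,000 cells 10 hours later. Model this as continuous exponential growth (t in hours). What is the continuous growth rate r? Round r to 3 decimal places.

116000 = 27500 · e^(r·10)
e^(10r) = 116000/27500 = 4.21818
r = ln(4.21818) / 10 = 1.4394 / 10

r ≈ 0.144 per hour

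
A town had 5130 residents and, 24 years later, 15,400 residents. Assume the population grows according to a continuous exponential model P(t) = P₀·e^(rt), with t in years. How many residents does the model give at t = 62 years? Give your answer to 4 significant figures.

≈ 87,780 residents

r = ln(15400/5130) / 24 ≈ 0.045803 per year
P(62) = 5130 · e^(0.045803·62) = 5130 · 17.11165 ≈ 87782.79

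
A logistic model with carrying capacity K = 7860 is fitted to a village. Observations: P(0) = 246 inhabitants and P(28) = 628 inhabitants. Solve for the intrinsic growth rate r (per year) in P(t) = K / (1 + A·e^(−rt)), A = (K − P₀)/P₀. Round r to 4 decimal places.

A = (7860 − 246)/246 = 30.95122
628 = 7860/(1 + 30.95122·e^(−r·28)) → e^(−28r) = (12.51592 − 1)/30.95122 = 0.372067
r = −ln(0.372067)/28 = 0.98868/28

r ≈ 0.0353 per year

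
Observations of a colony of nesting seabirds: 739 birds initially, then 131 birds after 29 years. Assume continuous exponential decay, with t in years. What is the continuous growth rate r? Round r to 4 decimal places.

131 = 739 · e^(r·29)
e^(29r) = 131/739 = 0.17727
r = ln(0.17727) / 29 = -1.7301 / 29

r ≈ -0.0597 per year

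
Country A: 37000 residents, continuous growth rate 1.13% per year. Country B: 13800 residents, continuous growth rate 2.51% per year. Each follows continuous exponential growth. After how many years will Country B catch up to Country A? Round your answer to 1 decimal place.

t ≈ 71.5 years

37000·e^(0.0113t) = 13800·e^(0.0251t)
37000/13800 = e^((0.0251 − 0.0113)t) → ln(2.68116) = 0.0138·t
t = 0.98625 / 0.0138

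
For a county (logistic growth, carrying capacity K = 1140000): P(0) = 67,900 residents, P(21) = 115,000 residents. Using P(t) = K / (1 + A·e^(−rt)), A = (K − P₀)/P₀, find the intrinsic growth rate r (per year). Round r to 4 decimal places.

r ≈ 0.0272 per year

A = (1140000 − 67900)/67900 = 15.7894
115000 = 1140000/(1 + 15.7894·e^(−r·21)) → e^(−21r) = (9.91304 − 1)/15.7894 = 0.564496
r = −ln(0.564496)/21 = 0.57182/21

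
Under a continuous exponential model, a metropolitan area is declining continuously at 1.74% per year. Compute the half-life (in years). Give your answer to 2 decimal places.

half-life = ln(2) / |r| = 0.69315 / 0.0174

half-life ≈ 39.84 years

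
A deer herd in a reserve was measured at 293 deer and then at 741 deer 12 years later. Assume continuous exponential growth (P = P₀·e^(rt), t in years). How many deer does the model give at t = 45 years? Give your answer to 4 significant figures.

r = ln(741/293) / 12 ≈ 0.077319 per year
P(45) = 293 · e^(0.077319·45) = 293 · 32.43879 ≈ 9504.57

≈ 9,505 deer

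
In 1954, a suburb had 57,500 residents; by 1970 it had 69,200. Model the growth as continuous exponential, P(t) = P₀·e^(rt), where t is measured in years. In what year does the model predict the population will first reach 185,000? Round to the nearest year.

year 2055

r = ln(69200/57500) / 16 = 0.18522/16 ≈ 0.011576 per year
t = ln(185000/57500) / r = 1.16857/0.011576 ≈ 100.95 years after 1954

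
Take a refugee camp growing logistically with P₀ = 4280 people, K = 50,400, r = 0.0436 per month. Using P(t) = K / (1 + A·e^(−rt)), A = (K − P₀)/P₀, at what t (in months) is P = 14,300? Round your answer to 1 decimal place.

t ≈ 33.3 months

A = (50400 − 4280)/4280 = 10.7757
14300 = 50400/(1 + 10.7757·e^(−0.0436t)) → 1 + 10.7757·e^(−0.0436t) = 3.52448
e^(−0.0436t) = 0.234275 → t = ln(4.26849)/0.0436 = 1.45126/0.0436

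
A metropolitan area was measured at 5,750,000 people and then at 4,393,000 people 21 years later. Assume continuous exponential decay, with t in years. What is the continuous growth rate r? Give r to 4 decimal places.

r ≈ -0.0128 per year

4393000 = 5750000 · e^(r·21)
e^(21r) = 4393000/5750000 = 0.764
r = ln(0.764) / 21 = -0.26919 / 21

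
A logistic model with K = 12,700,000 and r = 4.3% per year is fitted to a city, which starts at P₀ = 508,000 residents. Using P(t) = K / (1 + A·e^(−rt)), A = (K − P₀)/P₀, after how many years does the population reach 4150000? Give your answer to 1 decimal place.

t ≈ 57.1 years

A = (12700000 − 508000)/508000 = 24
4150000 = 12700000/(1 + 24·e^(−0.043t)) → 1 + 24·e^(−0.043t) = 3.06024
e^(−0.043t) = 0.085843 → t = ln(11.64912)/0.043 = 2.45523/0.043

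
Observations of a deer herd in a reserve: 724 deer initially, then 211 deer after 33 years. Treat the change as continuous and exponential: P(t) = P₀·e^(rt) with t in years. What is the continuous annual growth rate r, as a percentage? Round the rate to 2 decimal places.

r ≈ -3.74% per year

211 = 724 · e^(r·33)
e^(33r) = 211/724 = 0.29144
r = ln(0.29144) / 33 = -1.23293 / 33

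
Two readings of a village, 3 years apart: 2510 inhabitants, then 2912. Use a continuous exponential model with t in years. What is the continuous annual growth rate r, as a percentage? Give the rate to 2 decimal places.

2912 = 2510 · e^(r·3)
e^(3r) = 2912/2510 = 1.16016
r = ln(1.16016) / 3 = 0.14856 / 3

r ≈ 4.95% per year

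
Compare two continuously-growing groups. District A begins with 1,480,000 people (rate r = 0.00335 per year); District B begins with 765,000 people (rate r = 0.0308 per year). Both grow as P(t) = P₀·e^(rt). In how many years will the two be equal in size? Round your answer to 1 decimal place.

t ≈ 24.0 years

1480000·e^(0.00335t) = 765000·e^(0.0308t)
1480000/765000 = e^((0.0308 − 0.00335)t) → ln(1.93464) = 0.02745·t
t = 0.65992 / 0.02745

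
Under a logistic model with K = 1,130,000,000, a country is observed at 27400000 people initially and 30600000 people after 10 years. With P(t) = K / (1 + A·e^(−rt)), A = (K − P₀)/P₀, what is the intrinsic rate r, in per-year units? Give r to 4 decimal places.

r ≈ 0.0113 per year

A = (1130000000 − 27400000)/27400000 = 40.24088
30600000 = 1130000000/(1 + 40.24088·e^(−r·10)) → e^(−10r) = (36.9281 − 1)/40.24088 = 0.892826
r = −ln(0.892826)/10 = 0.11336/10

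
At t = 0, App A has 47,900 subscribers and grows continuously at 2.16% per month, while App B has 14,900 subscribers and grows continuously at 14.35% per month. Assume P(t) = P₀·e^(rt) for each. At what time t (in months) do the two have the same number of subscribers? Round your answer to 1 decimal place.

t ≈ 9.6 months

47900·e^(0.0216t) = 14900·e^(0.1435t)
47900/14900 = e^((0.1435 − 0.0216)t) → ln(3.21477) = 0.1219·t
t = 1.16775 / 0.1219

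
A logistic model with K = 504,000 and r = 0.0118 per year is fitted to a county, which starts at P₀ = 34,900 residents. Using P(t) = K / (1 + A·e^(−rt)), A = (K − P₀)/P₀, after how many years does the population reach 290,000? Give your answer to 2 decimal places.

t ≈ 245.95 years

A = (504000 − 34900)/34900 = 13.44126
290000 = 504000/(1 + 13.44126·e^(−0.0118t)) → 1 + 13.44126·e^(−0.0118t) = 1.73793
e^(−0.0118t) = 0.0549 → t = ln(18.21479)/0.0118 = 2.90223/0.0118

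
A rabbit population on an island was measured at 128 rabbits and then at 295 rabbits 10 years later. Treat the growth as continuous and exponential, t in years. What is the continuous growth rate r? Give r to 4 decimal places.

r ≈ 0.0835 per year

295 = 128 · e^(r·10)
e^(10r) = 295/128 = 2.30469
r = ln(2.30469) / 10 = 0.83495 / 10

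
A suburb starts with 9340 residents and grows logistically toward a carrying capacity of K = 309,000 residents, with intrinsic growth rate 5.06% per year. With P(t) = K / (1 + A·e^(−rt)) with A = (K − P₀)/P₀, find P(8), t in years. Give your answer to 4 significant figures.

A = (309000 − 9340)/9340 = 32.08351
P(8) = 309000 / (1 + 32.08351·e^(−0.0506·8)) = 309000 / (1 + 32.08351·0.66711)
= 309000 / 22.40324 ≈ 13792.65

≈ 13,790 residents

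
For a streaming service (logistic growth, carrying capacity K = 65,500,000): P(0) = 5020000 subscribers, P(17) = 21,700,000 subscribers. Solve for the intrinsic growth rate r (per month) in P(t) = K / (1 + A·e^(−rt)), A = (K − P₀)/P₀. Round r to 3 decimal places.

r ≈ 0.105 per month

A = (65500000 − 5020000)/5020000 = 12.04781
21700000 = 65500000/(1 + 12.04781·e^(−r·17)) → e^(−17r) = (3.01843 − 1)/12.04781 = 0.167535
r = −ln(0.167535)/17 = 1.78656/17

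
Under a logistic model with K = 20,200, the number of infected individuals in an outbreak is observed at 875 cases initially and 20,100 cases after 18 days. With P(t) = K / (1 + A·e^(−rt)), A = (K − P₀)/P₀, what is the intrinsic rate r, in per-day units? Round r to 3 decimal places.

A = (20200 − 875)/875 = 22.08571
20100 = 20200/(1 + 22.08571·e^(−r·18)) → e^(−18r) = (1.00498 − 1)/22.08571 = 0.000225
r = −ln(0.000225)/18 = 8.39824/18

r ≈ 0.467 per day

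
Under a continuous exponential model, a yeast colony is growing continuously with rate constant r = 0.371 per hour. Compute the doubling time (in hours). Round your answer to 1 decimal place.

doubling time ≈ 1.9 hours

doubling time = ln(2) / |r| = 0.69315 / 0.371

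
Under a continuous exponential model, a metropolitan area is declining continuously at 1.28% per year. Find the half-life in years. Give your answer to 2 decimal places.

half-life = ln(2) / |r| = 0.69315 / 0.0128

half-life ≈ 54.15 years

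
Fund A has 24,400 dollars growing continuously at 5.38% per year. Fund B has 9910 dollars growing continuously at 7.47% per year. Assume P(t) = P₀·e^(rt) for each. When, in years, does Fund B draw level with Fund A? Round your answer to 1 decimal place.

t ≈ 43.1 years

24400·e^(0.0538t) = 9910·e^(0.0747t)
24400/9910 = e^((0.0747 − 0.0538)t) → ln(2.46216) = 0.0209·t
t = 0.90104 / 0.0209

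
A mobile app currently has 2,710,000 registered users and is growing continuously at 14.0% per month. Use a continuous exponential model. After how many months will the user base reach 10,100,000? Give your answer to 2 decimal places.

10100000 = 2710000 · e^(0.14·t)
t = ln(10100000/2710000) / 0.14 = ln(3.72694) / 0.14 = 1.31559 / 0.14

t ≈ 9.40 months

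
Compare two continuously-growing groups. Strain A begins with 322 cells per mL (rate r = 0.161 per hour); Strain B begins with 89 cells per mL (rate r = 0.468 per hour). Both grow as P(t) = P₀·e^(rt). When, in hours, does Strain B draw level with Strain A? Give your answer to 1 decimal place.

t ≈ 4.2 hours

322·e^(0.161t) = 89·e^(0.468t)
322/89 = e^((0.468 − 0.161)t) → ln(3.61798) = 0.307·t
t = 1.28592 / 0.307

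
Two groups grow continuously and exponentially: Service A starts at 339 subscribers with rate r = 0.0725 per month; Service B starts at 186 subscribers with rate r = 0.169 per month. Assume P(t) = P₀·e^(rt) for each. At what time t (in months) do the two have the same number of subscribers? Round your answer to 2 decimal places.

339·e^(0.0725t) = 186·e^(0.169t)
339/186 = e^((0.169 − 0.0725)t) → ln(1.82258) = 0.0965·t
t = 0.60025 / 0.0965

t ≈ 6.22 months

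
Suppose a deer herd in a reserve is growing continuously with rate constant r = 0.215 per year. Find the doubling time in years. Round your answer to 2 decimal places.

doubling time = ln(2) / |r| = 0.69315 / 0.215

doubling time ≈ 3.22 years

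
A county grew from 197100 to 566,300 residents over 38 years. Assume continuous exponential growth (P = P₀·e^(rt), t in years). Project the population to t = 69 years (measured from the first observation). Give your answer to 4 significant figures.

≈ 1,340,000 residents

r = ln(566300/197100) / 38 ≈ 0.027774 per year
P(69) = 197100 · e^(0.027774·69) = 197100 · 6.7965 ≈ 1339589.62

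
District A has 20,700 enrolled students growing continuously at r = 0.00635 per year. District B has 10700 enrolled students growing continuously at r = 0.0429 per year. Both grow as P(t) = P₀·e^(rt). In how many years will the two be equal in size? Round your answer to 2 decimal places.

20700·e^(0.00635t) = 10700·e^(0.0429t)
20700/10700 = e^((0.0429 − 0.00635)t) → ln(1.93458) = 0.03655·t
t = 0.65989 / 0.03655

t ≈ 18.05 years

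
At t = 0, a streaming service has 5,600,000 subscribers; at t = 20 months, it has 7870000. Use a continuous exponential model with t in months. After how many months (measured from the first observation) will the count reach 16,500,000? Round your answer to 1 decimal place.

r = ln(7870000/5600000) / 20 ≈ 0.017015 per month
t = ln(16500000/5600000) / r = 1.08059 / 0.017015 ≈ 63.51

t ≈ 63.5 months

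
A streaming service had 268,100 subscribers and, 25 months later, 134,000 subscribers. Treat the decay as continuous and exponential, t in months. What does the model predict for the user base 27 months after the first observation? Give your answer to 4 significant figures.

r = ln(134000/268100) / 25 ≈ -0.027741 per month
P(27) = 268100 · e^(-0.027741·27) = 268100 · 0.47284 ≈ 126767.94

≈ 126,800 subscribers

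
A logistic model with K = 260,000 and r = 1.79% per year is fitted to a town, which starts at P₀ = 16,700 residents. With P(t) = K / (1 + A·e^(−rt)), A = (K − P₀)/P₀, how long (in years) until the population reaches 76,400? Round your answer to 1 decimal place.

t ≈ 100.7 years

A = (260000 − 16700)/16700 = 14.56886
76400 = 260000/(1 + 14.56886·e^(−0.0179t)) → 1 + 14.56886·e^(−0.0179t) = 3.40314
e^(−0.0179t) = 0.164951 → t = ln(6.06242)/0.0179 = 1.80211/0.0179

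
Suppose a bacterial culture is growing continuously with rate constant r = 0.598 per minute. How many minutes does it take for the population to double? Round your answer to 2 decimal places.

doubling time = ln(2) / |r| = 0.69315 / 0.598

doubling time ≈ 1.16 minutes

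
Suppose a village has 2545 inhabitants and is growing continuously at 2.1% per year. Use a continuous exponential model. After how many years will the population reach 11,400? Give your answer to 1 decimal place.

t ≈ 71.4 years

11400 = 2545 · e^(0.021·t)
t = ln(11400/2545) / 0.021 = ln(4.47937) / 0.021 = 1.49948 / 0.021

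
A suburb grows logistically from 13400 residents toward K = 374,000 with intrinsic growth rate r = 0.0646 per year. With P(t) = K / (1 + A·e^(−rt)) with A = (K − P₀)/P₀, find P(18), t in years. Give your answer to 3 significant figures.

≈ 39,700 residents

A = (374000 − 13400)/13400 = 26.91045
P(18) = 374000 / (1 + 26.91045·e^(−0.0646·18)) = 374000 / (1 + 26.91045·0.31261)
= 374000 / 9.41247 ≈ 39734.54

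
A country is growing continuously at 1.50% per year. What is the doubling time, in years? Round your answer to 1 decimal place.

doubling time = ln(2) / |r| = 0.69315 / 0.015

doubling time ≈ 46.2 years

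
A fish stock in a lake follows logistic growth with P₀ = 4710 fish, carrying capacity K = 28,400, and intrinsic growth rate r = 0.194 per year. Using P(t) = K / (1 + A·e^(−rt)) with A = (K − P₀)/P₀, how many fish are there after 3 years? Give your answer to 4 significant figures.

A = (28400 − 4710)/4710 = 5.02972
P(3) = 28400 / (1 + 5.02972·e^(−0.194·3)) = 28400 / (1 + 5.02972·0.55878)
= 28400 / 3.81051 ≈ 7453.08

≈ 7,453 fish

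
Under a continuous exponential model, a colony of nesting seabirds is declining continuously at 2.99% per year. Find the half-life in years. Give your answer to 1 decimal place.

half-life ≈ 23.2 years

half-life = ln(2) / |r| = 0.69315 / 0.0299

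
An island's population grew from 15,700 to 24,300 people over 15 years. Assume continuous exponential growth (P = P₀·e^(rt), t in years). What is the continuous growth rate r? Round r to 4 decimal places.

24300 = 15700 · e^(r·15)
e^(15r) = 24300/15700 = 1.54777
r = ln(1.54777) / 15 = 0.43682 / 15

r ≈ 0.0291 per year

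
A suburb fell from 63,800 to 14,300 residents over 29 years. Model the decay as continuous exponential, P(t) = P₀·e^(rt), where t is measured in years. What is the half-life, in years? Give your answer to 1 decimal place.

half-life ≈ 13.4 years

r = ln(14300/63800) / 29 = ln(0.22414) / 29 ≈ -0.051569 per year
half-life = ln 2 / |r| = 0.69315 / 0.051569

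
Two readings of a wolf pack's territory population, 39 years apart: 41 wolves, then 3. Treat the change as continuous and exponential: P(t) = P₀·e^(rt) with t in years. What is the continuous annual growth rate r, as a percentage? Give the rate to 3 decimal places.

r ≈ -6.705% per year

3 = 41 · e^(r·39)
e^(39r) = 3/41 = 0.07317
r = ln(0.07317) / 39 = -2.61496 / 39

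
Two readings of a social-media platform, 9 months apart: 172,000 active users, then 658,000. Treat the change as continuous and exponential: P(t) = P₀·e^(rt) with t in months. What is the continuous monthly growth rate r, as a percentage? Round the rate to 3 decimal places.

658000 = 172000 · e^(r·9)
e^(9r) = 658000/172000 = 3.82558
r = ln(3.82558) / 9 = 1.34171 / 9

r ≈ 14.908% per month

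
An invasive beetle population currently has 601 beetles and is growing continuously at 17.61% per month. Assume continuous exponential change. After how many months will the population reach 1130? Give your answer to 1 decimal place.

1130 = 601 · e^(0.1761·t)
t = ln(1130/601) / 0.1761 = ln(1.8802) / 0.1761 = 0.63138 / 0.1761

t ≈ 3.6 months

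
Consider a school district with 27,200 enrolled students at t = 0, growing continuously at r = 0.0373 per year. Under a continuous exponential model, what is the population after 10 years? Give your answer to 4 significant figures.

≈ 39,500 enrolled students

P(10) = 27200 · e^(0.0373·10) = 27200 · e^(0.373)
= 27200 · 1.45208 ≈ 39496.69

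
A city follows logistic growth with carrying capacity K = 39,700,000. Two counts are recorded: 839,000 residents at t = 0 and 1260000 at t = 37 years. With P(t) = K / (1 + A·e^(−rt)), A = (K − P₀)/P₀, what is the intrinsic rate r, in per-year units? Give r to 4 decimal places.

A = (39700000 − 839000)/839000 = 46.31824
1260000 = 39700000/(1 + 46.31824·e^(−r·37)) → e^(−37r) = (31.50794 − 1)/46.31824 = 0.658659
r = −ln(0.658659)/37 = 0.41755/37

r ≈ 0.0113 per year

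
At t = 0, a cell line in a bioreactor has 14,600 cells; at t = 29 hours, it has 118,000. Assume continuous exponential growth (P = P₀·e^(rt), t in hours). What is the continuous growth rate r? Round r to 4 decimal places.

118000 = 14600 · e^(r·29)
e^(29r) = 118000/14600 = 8.08219
r = ln(8.08219) / 29 = 2.08966 / 29

r ≈ 0.0721 per hour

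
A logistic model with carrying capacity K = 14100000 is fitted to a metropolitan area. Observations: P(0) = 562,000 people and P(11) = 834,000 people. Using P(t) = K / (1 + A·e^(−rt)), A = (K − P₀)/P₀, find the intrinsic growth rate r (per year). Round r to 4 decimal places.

A = (14100000 − 562000)/562000 = 24.08897
834000 = 14100000/(1 + 24.08897·e^(−r·11)) → e^(−11r) = (16.90647 − 1)/24.08897 = 0.660322
r = −ln(0.660322)/11 = 0.41503/11

r ≈ 0.0377 per year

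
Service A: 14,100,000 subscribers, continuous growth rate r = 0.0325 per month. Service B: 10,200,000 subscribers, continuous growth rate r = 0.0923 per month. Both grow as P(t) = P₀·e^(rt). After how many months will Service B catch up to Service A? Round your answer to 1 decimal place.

14100000·e^(0.0325t) = 10200000·e^(0.0923t)
14100000/10200000 = e^((0.0923 − 0.0325)t) → ln(1.38235) = 0.0598·t
t = 0.32379 / 0.0598

t ≈ 5.4 months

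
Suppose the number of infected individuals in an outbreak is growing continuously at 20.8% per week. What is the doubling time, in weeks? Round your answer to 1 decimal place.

doubling time ≈ 3.3 weeks

doubling time = ln(2) / |r| = 0.69315 / 0.208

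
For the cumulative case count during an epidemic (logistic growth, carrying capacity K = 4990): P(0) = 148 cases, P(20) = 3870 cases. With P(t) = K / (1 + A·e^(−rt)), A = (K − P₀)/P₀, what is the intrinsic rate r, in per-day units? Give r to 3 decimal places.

A = (4990 − 148)/148 = 32.71622
3870 = 4990/(1 + 32.71622·e^(−r·20)) → e^(−20r) = (1.28941 − 1)/32.71622 = 0.008846
r = −ln(0.008846)/20 = 4.7278/20

r ≈ 0.236 per day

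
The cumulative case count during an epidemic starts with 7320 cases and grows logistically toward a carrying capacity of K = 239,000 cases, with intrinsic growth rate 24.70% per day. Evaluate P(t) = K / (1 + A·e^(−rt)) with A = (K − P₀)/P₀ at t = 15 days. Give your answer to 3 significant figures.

A = (239000 − 7320)/7320 = 31.65027
P(15) = 239000 / (1 + 31.65027·e^(−0.247·15)) = 239000 / (1 + 31.65027·0.0246)
= 239000 / 1.7786 ≈ 134375.08

≈ 134,000 cases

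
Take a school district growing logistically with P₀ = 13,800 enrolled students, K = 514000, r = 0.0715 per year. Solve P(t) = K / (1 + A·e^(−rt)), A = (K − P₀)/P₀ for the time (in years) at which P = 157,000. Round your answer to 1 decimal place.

A = (514000 − 13800)/13800 = 36.24638
157000 = 514000/(1 + 36.24638·e^(−0.0715t)) → 1 + 36.24638·e^(−0.0715t) = 3.27389
e^(−0.0715t) = 0.062734 → t = ln(15.94028)/0.0715 = 2.76885/0.0715

t ≈ 38.7 years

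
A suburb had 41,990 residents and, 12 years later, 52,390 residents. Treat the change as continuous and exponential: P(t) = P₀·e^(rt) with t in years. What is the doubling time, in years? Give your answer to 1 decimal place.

doubling time ≈ 37.6 years

r = ln(52390/41990) / 12 = ln(1.24768) / 12 ≈ 0.01844 per year
doubling time = ln 2 / |r| = 0.69315 / 0.01844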